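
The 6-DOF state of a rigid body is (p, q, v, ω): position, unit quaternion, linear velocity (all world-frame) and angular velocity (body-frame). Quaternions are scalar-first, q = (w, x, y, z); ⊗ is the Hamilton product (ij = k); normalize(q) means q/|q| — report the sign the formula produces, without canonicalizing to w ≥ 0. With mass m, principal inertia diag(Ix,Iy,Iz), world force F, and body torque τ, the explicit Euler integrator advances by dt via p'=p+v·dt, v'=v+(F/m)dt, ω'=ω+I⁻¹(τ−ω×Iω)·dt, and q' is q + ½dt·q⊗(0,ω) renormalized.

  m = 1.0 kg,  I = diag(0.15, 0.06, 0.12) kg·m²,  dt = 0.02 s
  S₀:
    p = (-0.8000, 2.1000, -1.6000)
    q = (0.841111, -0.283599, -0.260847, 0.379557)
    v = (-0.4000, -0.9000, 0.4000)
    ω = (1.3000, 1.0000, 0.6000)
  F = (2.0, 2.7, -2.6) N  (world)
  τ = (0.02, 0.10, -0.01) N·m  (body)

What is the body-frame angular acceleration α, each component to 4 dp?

α = (-0.1067, 1.2767, 0.8917)

ω×(Iω) gyroscopic = (0.0360, 0.0234, -0.1170)
α = I⁻¹(τ − ω×Iω) = (-0.1067, 1.2767, 0.8917)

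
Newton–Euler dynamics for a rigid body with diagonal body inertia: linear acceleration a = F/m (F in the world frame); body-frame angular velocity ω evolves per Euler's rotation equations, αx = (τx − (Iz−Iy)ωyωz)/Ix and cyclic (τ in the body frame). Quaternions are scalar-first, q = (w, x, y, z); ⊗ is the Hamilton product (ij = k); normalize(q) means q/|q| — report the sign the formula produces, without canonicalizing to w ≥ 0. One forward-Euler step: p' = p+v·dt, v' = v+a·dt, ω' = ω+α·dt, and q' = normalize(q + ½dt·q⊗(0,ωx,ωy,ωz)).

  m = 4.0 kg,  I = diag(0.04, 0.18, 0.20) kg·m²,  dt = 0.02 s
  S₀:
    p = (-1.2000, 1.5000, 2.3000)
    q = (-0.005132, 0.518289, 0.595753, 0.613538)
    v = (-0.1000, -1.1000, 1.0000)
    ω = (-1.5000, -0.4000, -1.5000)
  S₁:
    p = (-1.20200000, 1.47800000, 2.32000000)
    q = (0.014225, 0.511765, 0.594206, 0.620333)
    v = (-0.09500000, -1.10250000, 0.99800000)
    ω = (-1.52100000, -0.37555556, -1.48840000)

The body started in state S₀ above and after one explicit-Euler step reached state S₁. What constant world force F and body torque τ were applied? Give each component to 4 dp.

Δω = ω₁−ω₀ = (-0.02100000, 0.02444444, 0.01160000)
ω₀×(Iω₀) = (0.0120, -0.3600, 0.0840)
applied torque τ = (-0.0300, -0.1400, 0.2000)
Δv = v₁−v₀ = (0.00500000, -0.00250000, -0.00200000)
m·(v₁−v₀)/dt = (1.0000, -0.5000, -0.4000)

F = (1.0000, -0.5000, -0.4000)
τ = (-0.0300, -0.1400, 0.2000)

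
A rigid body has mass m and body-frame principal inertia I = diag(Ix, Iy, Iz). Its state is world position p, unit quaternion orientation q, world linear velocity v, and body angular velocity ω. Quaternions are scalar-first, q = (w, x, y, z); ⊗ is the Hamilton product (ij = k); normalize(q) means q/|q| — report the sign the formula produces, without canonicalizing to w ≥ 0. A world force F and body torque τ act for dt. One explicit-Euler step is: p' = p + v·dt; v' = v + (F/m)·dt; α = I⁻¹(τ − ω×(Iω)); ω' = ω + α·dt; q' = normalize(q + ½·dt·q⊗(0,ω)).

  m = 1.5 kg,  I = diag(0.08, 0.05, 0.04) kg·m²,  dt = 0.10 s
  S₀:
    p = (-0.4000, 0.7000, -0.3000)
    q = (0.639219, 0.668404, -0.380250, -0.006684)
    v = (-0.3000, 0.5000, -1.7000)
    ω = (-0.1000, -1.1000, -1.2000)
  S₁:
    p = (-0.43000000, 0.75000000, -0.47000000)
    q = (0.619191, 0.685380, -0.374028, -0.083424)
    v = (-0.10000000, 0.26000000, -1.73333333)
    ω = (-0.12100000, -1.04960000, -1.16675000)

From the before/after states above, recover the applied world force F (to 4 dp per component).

F = (3.0000, -3.6000, -0.5000)

velocity change Δv = (0.20000000, -0.24000000, -0.03333333)
applied force F = (3.0000, -3.6000, -0.5000)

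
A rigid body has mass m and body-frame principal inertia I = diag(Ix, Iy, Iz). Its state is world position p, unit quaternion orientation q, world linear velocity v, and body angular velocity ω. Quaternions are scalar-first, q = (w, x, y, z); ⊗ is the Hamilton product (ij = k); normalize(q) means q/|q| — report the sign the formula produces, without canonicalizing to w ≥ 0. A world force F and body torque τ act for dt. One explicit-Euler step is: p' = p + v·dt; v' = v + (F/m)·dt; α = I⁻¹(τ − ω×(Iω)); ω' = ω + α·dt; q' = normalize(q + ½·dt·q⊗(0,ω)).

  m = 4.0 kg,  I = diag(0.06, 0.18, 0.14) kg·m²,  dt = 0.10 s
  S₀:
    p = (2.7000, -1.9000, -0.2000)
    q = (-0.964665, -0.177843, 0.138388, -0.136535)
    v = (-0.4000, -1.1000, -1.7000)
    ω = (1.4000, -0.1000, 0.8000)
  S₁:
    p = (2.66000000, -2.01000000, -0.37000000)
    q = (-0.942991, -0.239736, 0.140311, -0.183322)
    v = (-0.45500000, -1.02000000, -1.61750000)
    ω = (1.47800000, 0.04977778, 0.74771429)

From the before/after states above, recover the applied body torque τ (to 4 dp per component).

τ = (0.0500, 0.1800, -0.0900)

Δω = ω₁−ω₀ = (0.07800000, 0.14977778, -0.05228571)
precession coupling = (0.0032, -0.0896, -0.0168)
applied torque τ = (0.0500, 0.1800, -0.0900)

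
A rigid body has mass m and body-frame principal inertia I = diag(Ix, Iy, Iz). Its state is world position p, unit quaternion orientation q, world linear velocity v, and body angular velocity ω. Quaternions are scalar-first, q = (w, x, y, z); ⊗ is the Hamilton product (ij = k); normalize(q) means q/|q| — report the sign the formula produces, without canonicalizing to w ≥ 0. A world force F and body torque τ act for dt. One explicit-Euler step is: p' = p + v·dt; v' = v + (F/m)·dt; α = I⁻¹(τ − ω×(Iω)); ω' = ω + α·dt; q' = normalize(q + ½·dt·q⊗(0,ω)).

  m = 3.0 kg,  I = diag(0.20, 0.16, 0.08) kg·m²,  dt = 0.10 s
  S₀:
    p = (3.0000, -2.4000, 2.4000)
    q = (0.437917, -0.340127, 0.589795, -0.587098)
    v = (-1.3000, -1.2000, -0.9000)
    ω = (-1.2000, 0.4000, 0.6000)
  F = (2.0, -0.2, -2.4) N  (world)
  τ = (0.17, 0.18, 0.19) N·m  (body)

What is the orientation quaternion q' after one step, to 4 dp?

q' = (0.4223, -0.3361, 0.6424, -0.5440)

Hamilton product q⊗(0,ω) = (-0.2918116, 0.0632158, 1.0837606, 0.8344534)
q' = normalize(q + ½dt·q⊗(0,ω)) = (0.4223, -0.3361, 0.6424, -0.5440)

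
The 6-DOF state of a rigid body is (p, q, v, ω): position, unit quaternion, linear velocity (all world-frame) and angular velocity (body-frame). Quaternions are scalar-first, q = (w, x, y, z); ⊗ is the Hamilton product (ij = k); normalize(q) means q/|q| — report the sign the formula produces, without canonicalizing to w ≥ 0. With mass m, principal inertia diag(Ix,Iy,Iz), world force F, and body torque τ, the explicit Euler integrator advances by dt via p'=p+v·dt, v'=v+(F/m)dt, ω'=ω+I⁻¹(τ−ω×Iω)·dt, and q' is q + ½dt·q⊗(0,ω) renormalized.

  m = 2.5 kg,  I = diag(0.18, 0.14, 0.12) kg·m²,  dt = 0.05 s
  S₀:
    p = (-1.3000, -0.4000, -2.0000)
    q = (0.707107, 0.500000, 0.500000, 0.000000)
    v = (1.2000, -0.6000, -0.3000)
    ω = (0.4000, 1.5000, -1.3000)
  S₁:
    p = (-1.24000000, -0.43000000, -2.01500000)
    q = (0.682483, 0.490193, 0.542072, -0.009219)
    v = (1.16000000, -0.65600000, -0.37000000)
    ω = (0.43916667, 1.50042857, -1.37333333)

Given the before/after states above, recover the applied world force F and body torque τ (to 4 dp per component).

F = (-2.0000, -2.8000, -3.5000)
τ = (0.1800, -0.0300, -0.2000)

Δv = v₁−v₀ = (-0.04000000, -0.05600000, -0.07000000)
applied force F = (-2.0000, -2.8000, -3.5000)
rate change Δω = (0.03916667, 0.00042857, -0.07333333)
ω₀×(Iω₀) = (0.0390, -0.0312, -0.0240)
τ = I·(Δω/dt) + ω₀×(Iω₀) = (0.1800, -0.0300, -0.2000)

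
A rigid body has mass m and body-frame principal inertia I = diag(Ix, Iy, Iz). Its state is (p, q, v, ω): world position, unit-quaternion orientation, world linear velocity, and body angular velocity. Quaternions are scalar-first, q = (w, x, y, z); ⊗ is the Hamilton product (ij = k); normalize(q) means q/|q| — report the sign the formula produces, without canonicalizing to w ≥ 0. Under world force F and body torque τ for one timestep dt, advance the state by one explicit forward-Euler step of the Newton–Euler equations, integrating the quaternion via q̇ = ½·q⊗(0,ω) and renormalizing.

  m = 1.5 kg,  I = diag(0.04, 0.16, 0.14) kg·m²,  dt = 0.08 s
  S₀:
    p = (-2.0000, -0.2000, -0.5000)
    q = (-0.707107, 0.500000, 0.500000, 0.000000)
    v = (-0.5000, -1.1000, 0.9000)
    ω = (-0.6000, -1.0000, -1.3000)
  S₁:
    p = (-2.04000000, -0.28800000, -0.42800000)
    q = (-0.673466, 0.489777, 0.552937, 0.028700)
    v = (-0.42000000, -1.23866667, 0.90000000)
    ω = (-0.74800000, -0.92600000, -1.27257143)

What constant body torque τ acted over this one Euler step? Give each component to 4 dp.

Δω = ω₁−ω₀ = (-0.14800000, 0.07400000, 0.02742857)
precession coupling = (-0.0260, -0.0780, 0.0720)
I·α + gyro = (-0.1000, 0.0700, 0.1200)

τ = (-0.1000, 0.0700, 0.1200)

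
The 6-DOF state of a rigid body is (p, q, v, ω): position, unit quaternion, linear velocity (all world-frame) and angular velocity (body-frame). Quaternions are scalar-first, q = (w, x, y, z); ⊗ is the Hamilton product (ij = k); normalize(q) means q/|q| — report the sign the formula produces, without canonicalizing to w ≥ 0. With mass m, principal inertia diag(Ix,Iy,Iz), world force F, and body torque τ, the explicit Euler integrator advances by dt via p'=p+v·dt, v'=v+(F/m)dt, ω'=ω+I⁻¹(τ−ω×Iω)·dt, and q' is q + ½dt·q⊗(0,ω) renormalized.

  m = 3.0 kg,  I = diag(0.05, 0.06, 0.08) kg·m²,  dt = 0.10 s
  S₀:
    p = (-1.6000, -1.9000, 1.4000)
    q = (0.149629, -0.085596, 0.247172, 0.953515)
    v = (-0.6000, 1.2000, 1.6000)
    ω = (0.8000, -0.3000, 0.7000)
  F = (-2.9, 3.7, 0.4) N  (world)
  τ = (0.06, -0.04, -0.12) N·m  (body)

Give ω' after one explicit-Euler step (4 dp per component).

angular accel α = (1.2840, -0.3867, -1.4700)
ω' = ω + α·dt = (0.9284, -0.3387, 0.5530)

ω' = (0.9284, -0.3387, 0.5530)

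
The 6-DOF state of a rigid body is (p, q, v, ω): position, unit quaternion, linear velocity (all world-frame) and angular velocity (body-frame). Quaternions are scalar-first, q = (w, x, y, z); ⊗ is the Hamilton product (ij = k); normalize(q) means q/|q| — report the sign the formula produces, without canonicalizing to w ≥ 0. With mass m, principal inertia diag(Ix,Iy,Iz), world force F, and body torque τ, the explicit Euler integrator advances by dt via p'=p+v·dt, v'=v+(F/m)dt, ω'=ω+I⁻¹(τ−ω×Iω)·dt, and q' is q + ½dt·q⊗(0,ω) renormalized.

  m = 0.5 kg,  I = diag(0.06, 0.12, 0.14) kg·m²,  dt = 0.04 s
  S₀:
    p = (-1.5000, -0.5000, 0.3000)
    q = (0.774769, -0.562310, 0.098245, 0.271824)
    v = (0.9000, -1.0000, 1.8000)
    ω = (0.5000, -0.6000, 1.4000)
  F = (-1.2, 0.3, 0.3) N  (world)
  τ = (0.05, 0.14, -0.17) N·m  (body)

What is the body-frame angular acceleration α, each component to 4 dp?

ω×(Iω) gyroscopic = (-0.0168, -0.0560, -0.0180)
α = I⁻¹(τ − ω×Iω) = (1.1133, 1.6333, -1.0857)

α = (1.1133, 1.6333, -1.0857)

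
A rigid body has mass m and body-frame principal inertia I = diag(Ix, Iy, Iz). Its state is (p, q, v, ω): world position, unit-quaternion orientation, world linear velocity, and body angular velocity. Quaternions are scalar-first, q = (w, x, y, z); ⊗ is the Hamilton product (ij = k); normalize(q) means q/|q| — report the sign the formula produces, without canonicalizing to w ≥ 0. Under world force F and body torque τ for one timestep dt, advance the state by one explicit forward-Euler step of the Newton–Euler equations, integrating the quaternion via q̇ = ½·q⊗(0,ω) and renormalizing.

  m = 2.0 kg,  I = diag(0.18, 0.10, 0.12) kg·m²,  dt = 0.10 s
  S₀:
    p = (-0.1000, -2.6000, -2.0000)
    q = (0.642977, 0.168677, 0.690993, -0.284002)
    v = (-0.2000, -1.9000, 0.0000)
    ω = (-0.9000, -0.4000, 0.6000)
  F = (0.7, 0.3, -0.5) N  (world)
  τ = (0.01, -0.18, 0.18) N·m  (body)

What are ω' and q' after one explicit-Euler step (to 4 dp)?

angular accel α = (0.0822, -1.4760, 1.7400)
ω' = ω + α·dt = (-0.8918, -0.5476, 0.7740)
2q̇ = q⊗(0,ω) = (0.5986077, -0.2776843, -0.1027952, 0.9402091)
updated quaternion q' = (0.6718, 0.1545, 0.6847, -0.2366)

ω' = (-0.8918, -0.5476, 0.7740)
q' = (0.6718, 0.1545, 0.6847, -0.2366)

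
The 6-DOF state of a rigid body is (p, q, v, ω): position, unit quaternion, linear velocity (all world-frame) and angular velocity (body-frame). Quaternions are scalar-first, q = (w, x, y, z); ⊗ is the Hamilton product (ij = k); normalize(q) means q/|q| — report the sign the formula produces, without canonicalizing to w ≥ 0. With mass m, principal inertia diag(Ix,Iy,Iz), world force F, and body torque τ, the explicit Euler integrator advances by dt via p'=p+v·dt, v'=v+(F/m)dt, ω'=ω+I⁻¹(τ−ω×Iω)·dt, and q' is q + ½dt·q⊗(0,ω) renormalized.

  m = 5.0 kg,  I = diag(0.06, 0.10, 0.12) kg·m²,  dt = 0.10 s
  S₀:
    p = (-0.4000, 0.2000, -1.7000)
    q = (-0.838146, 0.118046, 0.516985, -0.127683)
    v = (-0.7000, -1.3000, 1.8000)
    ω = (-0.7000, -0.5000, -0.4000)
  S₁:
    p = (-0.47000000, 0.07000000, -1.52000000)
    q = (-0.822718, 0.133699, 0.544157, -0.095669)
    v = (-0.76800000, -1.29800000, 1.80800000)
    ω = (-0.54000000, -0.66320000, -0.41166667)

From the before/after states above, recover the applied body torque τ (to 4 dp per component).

rate change Δω = (0.16000000, -0.16320000, -0.01166667)
precession coupling = (0.0040, -0.0168, 0.0140)
I·α + gyro = (0.1000, -0.1800, 0.0000)

τ = (0.1000, -0.1800, 0.0000)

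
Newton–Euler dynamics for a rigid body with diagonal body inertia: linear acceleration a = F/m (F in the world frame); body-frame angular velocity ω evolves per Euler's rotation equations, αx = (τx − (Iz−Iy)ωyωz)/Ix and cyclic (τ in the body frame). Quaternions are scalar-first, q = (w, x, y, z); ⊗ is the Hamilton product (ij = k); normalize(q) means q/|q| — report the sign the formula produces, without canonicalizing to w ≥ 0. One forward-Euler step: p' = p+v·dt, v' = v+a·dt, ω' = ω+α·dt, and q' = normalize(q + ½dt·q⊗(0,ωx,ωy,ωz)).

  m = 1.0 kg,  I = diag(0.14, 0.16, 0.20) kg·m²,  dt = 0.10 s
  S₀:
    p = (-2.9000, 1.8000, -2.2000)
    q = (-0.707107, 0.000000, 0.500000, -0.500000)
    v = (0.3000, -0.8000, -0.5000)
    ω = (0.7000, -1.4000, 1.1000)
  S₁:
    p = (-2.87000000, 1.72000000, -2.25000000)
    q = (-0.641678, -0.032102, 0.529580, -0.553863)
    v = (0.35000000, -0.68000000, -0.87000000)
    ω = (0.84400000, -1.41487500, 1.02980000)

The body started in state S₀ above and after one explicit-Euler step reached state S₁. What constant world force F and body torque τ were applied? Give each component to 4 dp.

Δω = ω₁−ω₀ = (0.14400000, -0.01487500, -0.07020000)
ω₀×(Iω₀) = (-0.0616, -0.0462, -0.0196)
I·α + gyro = (0.1400, -0.0700, -0.1600)
Δv = v₁−v₀ = (0.05000000, 0.12000000, -0.37000000)
m·(v₁−v₀)/dt = (0.5000, 1.2000, -3.7000)

F = (0.5000, 1.2000, -3.7000)
τ = (0.1400, -0.0700, -0.1600)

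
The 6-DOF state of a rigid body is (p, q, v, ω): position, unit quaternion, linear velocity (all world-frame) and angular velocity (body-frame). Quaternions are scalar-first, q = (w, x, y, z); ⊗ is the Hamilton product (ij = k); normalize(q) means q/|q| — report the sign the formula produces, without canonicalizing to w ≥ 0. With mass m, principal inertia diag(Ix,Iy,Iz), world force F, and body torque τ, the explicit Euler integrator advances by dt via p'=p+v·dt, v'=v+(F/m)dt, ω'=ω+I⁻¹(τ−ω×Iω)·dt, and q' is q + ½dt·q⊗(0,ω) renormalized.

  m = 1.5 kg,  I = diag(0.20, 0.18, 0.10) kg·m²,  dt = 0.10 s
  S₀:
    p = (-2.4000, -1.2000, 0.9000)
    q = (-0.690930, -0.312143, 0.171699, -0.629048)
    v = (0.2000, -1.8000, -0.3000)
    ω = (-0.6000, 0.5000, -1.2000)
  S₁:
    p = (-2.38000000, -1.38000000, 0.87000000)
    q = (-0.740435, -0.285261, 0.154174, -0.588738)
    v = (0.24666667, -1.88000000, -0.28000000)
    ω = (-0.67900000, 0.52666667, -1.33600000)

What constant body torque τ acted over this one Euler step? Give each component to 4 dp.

Δω = ω₁−ω₀ = (-0.07900000, 0.02666667, -0.13600000)
gyro term ω₀×Iω₀ = (0.0480, 0.0720, 0.0060)
applied torque τ = (-0.1100, 0.1200, -0.1300)

τ = (-0.1100, 0.1200, -0.1300)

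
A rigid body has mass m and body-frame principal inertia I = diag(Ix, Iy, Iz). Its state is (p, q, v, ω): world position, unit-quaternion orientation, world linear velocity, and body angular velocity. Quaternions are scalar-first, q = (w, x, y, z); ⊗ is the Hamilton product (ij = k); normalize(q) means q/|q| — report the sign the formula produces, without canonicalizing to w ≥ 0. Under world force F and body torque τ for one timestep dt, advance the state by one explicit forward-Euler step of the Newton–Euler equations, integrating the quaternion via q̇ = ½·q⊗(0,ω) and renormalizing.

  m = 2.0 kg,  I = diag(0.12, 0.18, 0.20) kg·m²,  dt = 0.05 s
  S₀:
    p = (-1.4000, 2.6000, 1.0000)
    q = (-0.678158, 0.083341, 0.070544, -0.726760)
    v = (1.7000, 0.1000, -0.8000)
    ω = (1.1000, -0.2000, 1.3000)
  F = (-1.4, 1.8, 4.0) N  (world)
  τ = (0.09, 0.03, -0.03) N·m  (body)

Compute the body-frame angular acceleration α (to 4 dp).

ω×(Iω) gyroscopic = (-0.0052, -0.1144, -0.0132)
α = I⁻¹(τ − ω×Iω) = (0.7933, 0.8022, -0.0840)

α = (0.7933, 0.8022, -0.0840)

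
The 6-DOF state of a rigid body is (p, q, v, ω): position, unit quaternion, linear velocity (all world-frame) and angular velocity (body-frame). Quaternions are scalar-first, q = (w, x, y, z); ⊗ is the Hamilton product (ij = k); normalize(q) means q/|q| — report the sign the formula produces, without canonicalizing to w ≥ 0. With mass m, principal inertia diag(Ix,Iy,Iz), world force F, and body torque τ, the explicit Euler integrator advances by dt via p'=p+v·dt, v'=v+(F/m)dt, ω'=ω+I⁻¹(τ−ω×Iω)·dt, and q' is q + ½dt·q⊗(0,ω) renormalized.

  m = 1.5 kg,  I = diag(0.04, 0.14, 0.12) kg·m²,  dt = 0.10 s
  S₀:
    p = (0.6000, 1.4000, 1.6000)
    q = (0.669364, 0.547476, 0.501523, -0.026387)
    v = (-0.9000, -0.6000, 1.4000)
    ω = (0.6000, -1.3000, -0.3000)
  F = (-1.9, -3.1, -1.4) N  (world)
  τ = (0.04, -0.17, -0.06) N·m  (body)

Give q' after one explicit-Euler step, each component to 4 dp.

q' = (0.6833, 0.5568, 0.4642, -0.0868)

2q̇ = q⊗(0,ω) = (0.3155782, 0.2168584, -0.7217626, -1.2134418)
q' = normalize(q + ½dt·q⊗(0,ω)) = (0.6833, 0.5568, 0.4642, -0.0868)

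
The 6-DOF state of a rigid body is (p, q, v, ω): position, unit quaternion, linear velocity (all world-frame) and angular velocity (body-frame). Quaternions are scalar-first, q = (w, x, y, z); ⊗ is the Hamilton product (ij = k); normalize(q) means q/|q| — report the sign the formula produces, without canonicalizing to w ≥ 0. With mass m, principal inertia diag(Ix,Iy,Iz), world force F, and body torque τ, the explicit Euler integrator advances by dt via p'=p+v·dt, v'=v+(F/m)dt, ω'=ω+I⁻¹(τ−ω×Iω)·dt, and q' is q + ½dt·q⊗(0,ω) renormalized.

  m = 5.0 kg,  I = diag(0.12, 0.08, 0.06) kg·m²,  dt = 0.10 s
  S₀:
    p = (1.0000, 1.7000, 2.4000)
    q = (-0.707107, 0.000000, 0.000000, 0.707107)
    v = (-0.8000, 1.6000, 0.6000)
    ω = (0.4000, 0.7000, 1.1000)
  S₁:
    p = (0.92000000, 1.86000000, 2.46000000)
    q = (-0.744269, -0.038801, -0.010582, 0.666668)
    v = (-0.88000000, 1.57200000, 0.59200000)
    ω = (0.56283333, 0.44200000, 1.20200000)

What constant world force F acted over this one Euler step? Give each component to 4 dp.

v₁ − v₀ = (-0.08000000, -0.02800000, -0.00800000)
m·(v₁−v₀)/dt = (-4.0000, -1.4000, -0.4000)

F = (-4.0000, -1.4000, -0.4000)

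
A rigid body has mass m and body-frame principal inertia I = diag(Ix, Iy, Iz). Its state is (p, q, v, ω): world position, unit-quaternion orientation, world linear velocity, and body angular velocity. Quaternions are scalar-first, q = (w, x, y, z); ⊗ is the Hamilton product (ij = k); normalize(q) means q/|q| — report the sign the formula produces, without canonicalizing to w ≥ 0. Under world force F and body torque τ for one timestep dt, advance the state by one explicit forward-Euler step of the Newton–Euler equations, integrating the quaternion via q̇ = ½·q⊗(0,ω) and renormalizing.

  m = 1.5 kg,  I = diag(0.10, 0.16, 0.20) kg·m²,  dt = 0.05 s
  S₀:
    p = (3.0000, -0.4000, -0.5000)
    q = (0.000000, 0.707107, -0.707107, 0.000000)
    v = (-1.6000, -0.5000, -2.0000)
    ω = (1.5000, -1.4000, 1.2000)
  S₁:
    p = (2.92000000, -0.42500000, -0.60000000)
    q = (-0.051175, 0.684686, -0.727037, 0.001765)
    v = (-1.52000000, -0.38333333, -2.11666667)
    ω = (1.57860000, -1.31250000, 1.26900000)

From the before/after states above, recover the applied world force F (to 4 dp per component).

Δv = v₁−v₀ = (0.08000000, 0.11666667, -0.11666667)
m·(v₁−v₀)/dt = (2.4000, 3.5000, -3.5000)

F = (2.4000, 3.5000, -3.5000)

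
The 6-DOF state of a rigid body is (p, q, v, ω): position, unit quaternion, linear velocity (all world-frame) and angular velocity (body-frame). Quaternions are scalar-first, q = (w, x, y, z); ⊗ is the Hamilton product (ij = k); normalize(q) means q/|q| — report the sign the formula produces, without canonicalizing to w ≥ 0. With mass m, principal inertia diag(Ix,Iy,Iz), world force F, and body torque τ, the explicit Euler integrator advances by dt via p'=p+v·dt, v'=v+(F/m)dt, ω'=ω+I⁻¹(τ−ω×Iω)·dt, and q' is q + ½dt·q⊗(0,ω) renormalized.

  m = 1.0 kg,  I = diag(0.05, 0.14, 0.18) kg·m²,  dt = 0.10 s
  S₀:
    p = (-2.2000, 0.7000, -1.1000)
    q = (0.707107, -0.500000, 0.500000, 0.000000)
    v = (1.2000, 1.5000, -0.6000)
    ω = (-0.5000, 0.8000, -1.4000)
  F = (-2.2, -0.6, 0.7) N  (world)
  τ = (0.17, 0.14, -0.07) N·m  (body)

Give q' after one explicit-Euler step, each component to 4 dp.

2q̇ = q⊗(0,ω) = (-0.6500000, -1.0535535, -0.1343144, -1.1399498)
q + ½dt·q⊗(0,ω), renormalized = (0.6722, -0.5507, 0.4915, -0.0568)

q' = (0.6722, -0.5507, 0.4915, -0.0568)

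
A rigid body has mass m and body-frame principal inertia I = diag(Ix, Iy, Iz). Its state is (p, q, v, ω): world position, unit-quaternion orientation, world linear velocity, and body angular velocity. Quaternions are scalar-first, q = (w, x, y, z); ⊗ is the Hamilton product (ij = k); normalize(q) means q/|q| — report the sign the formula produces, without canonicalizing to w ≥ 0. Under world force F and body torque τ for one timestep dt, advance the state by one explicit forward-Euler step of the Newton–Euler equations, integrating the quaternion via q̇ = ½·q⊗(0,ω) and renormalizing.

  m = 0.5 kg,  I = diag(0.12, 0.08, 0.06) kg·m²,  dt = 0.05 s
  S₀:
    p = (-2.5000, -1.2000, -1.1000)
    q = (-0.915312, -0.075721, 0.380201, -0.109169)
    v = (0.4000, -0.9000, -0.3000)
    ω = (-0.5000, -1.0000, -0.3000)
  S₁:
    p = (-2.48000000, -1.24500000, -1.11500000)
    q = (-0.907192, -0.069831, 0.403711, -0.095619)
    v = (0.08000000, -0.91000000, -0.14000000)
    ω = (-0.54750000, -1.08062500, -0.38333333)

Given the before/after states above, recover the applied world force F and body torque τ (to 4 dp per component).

F = (-3.2000, -0.1000, 1.6000)
τ = (-0.1200, -0.1200, -0.1200)

v₁ − v₀ = (-0.32000000, -0.01000000, 0.16000000)
F = m·Δv/dt = (-3.2000, -0.1000, 1.6000)
ω₁ − ω₀ = (-0.04750000, -0.08062500, -0.08333333)
precession coupling = (-0.0060, 0.0090, -0.0200)
applied torque τ = (-0.1200, -0.1200, -0.1200)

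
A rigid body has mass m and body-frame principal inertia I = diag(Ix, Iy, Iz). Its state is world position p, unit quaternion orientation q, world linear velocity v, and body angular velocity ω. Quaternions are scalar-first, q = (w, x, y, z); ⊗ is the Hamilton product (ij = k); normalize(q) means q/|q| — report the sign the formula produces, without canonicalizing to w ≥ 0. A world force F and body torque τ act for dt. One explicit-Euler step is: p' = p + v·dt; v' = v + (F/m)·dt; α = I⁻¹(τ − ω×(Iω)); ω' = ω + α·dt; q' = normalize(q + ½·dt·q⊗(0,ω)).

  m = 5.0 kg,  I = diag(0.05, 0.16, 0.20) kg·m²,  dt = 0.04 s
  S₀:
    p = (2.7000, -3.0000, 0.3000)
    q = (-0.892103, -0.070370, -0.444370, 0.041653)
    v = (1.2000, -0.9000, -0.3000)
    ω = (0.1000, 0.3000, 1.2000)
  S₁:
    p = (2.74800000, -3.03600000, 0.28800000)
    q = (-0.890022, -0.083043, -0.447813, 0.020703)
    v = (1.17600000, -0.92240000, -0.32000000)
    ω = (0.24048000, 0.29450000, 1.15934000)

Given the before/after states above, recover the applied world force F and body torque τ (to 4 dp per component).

F = (-3.0000, -2.8000, -2.5000)
τ = (0.1900, -0.0400, -0.2000)

v₁ − v₀ = (-0.02400000, -0.02240000, -0.02000000)
applied force F = (-3.0000, -2.8000, -2.5000)
rate change Δω = (0.14048000, -0.00550000, -0.04066000)
applied torque τ = (0.1900, -0.0400, -0.2000)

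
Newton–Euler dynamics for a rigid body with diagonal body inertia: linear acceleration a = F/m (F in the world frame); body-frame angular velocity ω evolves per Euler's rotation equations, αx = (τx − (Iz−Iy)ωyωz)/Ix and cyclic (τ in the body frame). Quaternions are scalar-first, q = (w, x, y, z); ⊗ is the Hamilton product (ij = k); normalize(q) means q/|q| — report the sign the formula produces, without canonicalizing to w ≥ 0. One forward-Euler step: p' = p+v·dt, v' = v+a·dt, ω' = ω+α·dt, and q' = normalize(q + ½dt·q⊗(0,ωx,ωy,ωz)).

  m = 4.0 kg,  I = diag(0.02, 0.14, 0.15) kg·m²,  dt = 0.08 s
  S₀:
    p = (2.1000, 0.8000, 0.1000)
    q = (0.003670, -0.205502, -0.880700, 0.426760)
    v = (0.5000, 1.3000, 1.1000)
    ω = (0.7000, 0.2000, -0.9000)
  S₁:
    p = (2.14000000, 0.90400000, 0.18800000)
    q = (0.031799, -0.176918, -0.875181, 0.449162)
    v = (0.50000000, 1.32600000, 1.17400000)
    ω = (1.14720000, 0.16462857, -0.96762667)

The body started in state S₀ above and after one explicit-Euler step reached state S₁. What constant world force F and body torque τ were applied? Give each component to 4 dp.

F = (0.0000, 1.3000, 3.7000)
τ = (0.1100, 0.0200, -0.1100)

ω₁ − ω₀ = (0.44720000, -0.03537143, -0.06762667)
I·α + gyro = (0.1100, 0.0200, -0.1100)
Δv = v₁−v₀ = (0.00000000, 0.02600000, 0.07400000)
applied force F = (0.0000, 1.3000, 3.7000)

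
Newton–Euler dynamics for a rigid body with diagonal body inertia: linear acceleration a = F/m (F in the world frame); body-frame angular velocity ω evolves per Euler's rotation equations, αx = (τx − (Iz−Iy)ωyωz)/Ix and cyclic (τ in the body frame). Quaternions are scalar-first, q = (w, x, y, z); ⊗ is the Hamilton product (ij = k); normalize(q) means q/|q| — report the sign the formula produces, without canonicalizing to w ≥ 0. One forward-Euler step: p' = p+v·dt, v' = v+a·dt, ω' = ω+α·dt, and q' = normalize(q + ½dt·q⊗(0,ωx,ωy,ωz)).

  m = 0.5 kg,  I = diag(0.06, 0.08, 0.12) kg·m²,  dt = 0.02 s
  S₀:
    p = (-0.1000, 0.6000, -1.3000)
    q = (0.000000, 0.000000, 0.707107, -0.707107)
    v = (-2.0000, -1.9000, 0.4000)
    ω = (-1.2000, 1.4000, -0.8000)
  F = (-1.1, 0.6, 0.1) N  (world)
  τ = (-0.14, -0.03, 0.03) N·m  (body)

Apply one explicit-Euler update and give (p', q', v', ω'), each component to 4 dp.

ω×(Iω) gyroscopic = (-0.0448, -0.0576, -0.0336)
(τ − ω×Iω)/I = (-1.5867, 0.3450, 0.5300)
ω + α·dt = (-1.2317, 1.4069, -0.7894)
2q̇ = q⊗(0,ω) = (-1.5556354, 0.4242642, 0.8485284, 0.8485284)
q' = normalize(q + ½dt·q⊗(0,ω)) = (-0.0156, 0.0042, 0.7154, -0.6985)
new position p' = (-0.1400, 0.5620, -1.2920)
v' = v + a·dt = (-2.0440, -1.8760, 0.4040)

p' = (-0.1400, 0.5620, -1.2920)
q' = (-0.0156, 0.0042, 0.7154, -0.6985)
v' = (-2.0440, -1.8760, 0.4040)
ω' = (-1.2317, 1.4069, -0.7894)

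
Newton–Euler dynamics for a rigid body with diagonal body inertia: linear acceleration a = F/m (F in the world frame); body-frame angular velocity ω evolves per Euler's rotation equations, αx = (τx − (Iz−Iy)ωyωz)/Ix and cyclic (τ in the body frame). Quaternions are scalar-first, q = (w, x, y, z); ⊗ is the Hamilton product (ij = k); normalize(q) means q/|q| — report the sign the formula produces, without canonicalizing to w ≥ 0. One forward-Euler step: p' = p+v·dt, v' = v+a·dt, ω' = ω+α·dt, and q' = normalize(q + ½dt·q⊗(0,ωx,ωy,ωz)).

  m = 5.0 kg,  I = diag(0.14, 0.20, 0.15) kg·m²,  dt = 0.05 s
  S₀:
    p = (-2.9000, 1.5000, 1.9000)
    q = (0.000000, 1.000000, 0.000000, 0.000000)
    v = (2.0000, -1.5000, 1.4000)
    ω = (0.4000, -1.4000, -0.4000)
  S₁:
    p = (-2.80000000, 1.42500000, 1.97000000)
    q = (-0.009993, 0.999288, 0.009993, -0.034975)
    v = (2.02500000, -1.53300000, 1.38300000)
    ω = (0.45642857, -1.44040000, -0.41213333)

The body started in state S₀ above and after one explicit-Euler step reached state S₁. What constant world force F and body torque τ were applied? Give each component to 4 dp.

F = (2.5000, -3.3000, -1.7000)
τ = (0.1300, -0.1600, -0.0700)

v₁ − v₀ = (0.02500000, -0.03300000, -0.01700000)
applied force F = (2.5000, -3.3000, -1.7000)
ω₁ − ω₀ = (0.05642857, -0.04040000, -0.01213333)
ω₀×(Iω₀) = (-0.0280, 0.0016, -0.0336)
I·α + gyro = (0.1300, -0.1600, -0.0700)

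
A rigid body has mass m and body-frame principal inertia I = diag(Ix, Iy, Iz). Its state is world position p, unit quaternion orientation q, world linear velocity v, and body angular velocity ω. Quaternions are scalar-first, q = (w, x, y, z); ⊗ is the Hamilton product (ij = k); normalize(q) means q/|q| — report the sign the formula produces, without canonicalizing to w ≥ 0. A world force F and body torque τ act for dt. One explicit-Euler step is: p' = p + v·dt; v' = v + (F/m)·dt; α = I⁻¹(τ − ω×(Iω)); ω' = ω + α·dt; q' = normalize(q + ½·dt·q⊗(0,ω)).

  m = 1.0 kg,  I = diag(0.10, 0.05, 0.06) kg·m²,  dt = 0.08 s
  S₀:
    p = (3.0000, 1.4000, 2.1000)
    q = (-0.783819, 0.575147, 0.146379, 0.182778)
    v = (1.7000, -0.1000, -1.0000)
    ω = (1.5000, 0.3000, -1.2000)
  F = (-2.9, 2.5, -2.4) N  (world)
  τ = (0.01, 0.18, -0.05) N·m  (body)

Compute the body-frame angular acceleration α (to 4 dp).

ω×(Iω) gyroscopic = (-0.0036, -0.0720, -0.0225)
α = I⁻¹(τ − ω×Iω) = (0.1360, 5.0400, -0.4583)

α = (0.1360, 5.0400, -0.4583)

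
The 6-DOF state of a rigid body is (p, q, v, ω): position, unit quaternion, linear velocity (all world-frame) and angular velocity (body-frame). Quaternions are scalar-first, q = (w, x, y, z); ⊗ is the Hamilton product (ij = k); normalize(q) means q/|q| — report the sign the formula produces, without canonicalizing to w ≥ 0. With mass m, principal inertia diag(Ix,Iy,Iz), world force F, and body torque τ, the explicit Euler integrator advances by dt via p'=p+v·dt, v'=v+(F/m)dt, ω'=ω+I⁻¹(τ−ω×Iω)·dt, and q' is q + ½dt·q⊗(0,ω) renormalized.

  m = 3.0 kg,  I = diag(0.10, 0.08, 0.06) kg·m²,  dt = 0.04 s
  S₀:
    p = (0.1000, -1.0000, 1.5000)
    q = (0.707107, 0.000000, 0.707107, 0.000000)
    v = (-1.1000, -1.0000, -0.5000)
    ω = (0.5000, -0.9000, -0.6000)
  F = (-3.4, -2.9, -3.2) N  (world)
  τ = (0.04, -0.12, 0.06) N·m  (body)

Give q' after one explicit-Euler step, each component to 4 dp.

q' = (0.7196, -0.0014, 0.6942, -0.0156)

2q̇ = q⊗(0,ω) = (0.6363963, -0.0707107, -0.6363963, -0.7778177)
q' = normalize(q + ½dt·q⊗(0,ω)) = (0.7196, -0.0014, 0.6942, -0.0156)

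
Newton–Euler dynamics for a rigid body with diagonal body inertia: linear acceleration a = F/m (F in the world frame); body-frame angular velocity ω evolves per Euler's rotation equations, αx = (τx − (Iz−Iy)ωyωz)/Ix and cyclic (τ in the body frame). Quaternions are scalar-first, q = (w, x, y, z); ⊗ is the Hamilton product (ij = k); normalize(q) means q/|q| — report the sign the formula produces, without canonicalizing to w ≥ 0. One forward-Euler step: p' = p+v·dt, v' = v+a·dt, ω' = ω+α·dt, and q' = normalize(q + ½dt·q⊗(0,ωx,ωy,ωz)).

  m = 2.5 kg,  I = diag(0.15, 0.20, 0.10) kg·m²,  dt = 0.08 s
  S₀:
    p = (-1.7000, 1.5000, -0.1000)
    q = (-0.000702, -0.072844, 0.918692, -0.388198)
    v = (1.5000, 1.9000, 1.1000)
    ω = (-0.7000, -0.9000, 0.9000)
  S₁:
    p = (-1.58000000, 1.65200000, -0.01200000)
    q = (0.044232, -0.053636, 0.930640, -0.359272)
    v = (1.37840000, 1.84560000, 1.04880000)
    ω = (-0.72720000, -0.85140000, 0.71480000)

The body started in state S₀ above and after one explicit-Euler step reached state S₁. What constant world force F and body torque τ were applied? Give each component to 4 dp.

F = (-3.8000, -1.7000, -1.6000)
τ = (0.0300, 0.0900, -0.2000)

rate change Δω = (-0.02720000, 0.04860000, -0.18520000)
ω₀×(Iω₀) = (0.0810, -0.0315, 0.0315)
applied torque τ = (0.0300, 0.0900, -0.2000)
Δv = v₁−v₀ = (-0.12160000, -0.05440000, -0.05120000)
m·(v₁−v₀)/dt = (-3.8000, -1.7000, -1.6000)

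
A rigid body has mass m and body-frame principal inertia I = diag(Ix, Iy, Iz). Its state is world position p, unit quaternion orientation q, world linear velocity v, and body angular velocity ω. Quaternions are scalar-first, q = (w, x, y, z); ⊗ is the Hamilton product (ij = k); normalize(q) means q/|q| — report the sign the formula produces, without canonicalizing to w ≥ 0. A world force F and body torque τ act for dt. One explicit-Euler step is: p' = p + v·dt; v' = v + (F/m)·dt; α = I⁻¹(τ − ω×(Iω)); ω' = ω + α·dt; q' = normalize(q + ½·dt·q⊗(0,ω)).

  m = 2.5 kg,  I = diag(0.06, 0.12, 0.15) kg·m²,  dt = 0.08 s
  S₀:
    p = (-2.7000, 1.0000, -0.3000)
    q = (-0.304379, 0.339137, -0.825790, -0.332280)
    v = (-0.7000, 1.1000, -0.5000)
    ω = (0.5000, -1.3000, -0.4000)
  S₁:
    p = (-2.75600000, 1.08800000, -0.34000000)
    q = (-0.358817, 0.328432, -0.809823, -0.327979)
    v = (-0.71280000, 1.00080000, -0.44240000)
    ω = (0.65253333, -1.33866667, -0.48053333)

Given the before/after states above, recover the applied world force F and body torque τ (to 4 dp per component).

Δv = v₁−v₀ = (-0.01280000, -0.09920000, 0.05760000)
F = m·Δv/dt = (-0.4000, -3.1000, 1.8000)
ω₁ − ω₀ = (0.15253333, -0.03866667, -0.08053333)
precession coupling = (0.0156, 0.0180, -0.0390)
τ = I·(Δω/dt) + ω₀×(Iω₀) = (0.1300, -0.0400, -0.1900)

F = (-0.4000, -3.1000, 1.8000)
τ = (0.1300, -0.0400, -0.1900)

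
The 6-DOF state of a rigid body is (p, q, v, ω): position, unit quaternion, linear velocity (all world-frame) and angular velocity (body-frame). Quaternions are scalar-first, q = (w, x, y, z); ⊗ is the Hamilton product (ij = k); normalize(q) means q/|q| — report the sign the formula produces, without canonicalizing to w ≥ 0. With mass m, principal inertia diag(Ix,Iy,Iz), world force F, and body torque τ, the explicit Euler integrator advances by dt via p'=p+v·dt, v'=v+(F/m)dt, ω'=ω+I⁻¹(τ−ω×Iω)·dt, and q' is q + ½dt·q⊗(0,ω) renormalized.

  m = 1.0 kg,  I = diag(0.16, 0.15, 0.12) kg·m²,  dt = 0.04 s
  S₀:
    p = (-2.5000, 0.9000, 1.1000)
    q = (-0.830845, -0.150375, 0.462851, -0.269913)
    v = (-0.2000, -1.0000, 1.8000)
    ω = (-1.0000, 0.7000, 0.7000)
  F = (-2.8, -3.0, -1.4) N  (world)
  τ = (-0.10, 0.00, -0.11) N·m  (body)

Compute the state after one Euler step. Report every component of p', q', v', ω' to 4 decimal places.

p' = (-2.5080, 0.8600, 1.1720)
q' = (-0.8362, -0.1235, 0.4585, -0.2743)
v' = (-0.3120, -1.1200, 1.7440)
ω' = (-1.0213, 0.7075, 0.6610)

precession coupling ω×(Iω) = (-0.0147, -0.0280, 0.0070)
(τ − ω×Iω)/I = (-0.5331, 0.1867, -0.9750)
new body rate ω' = (-1.0213, 0.7075, 0.6610)
q⊗(0,ω) = (-0.2854316, 1.3437798, -0.2064160, -0.2240030)
q + ½dt·q⊗(0,ω), renormalized = (-0.8362, -0.1235, 0.4585, -0.2743)
new position p' = (-2.5080, 0.8600, 1.1720)
v + (F/m)dt = (-0.3120, -1.1200, 1.7440)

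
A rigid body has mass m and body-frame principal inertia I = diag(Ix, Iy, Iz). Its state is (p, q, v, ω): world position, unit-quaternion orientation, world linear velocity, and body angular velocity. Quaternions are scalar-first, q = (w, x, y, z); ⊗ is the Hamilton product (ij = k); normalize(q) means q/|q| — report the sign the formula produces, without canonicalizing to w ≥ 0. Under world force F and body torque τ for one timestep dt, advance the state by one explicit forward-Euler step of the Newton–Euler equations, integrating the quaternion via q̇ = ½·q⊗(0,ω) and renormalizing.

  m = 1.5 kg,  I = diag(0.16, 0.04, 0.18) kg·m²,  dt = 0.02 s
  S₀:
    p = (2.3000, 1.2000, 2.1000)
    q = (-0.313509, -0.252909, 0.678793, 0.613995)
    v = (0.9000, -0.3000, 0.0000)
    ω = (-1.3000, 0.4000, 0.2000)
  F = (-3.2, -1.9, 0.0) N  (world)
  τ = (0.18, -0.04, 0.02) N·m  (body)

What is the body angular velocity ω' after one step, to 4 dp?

ω' = (-1.2789, 0.3774, 0.1953)

precession coupling ω×(Iω) = (0.0112, 0.0052, 0.0624)
α = I⁻¹(τ − ω×Iω) = (1.0550, -1.1300, -0.2356)
ω' = ω + α·dt = (-1.2789, 0.3774, 0.1953)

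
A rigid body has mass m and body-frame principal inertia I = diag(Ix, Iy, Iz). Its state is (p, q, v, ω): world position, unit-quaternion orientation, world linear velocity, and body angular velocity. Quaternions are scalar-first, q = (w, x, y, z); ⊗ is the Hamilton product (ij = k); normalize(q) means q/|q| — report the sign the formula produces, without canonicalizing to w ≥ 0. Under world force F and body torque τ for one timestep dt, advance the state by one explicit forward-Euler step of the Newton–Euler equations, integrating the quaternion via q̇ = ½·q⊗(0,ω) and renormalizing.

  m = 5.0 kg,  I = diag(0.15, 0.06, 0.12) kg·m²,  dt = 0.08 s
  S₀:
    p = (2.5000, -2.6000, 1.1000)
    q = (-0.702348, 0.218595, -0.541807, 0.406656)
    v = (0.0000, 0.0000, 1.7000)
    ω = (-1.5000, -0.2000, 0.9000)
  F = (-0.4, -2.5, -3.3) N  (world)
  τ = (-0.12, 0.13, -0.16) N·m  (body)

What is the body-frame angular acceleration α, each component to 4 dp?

gyro term ω×Iω = (-0.0108, -0.0405, -0.0270)
α = I⁻¹(τ − ω×Iω) = (-0.7280, 2.8417, -1.1083)

α = (-0.7280, 2.8417, -1.1083)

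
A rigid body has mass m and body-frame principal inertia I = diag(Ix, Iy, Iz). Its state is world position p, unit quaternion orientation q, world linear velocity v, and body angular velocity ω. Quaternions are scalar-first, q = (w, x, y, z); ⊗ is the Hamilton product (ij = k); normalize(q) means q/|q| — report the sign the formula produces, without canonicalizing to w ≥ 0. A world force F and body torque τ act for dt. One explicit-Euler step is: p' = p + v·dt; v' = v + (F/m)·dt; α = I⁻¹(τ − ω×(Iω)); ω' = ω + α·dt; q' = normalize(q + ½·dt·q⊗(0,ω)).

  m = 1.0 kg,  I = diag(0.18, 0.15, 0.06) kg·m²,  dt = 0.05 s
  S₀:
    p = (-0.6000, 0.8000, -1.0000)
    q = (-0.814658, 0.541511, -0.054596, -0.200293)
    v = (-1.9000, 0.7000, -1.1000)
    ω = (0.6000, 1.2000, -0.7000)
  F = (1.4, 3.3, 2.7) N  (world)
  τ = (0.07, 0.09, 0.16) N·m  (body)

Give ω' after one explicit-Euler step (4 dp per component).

precession coupling ω×(Iω) = (0.0756, -0.0504, -0.0216)
α = I⁻¹(τ − ω×Iω) = (-0.0311, 0.9360, 3.0267)
ω + α·dt = (0.5984, 1.2468, -0.5487)

ω' = (0.5984, 1.2468, -0.5487)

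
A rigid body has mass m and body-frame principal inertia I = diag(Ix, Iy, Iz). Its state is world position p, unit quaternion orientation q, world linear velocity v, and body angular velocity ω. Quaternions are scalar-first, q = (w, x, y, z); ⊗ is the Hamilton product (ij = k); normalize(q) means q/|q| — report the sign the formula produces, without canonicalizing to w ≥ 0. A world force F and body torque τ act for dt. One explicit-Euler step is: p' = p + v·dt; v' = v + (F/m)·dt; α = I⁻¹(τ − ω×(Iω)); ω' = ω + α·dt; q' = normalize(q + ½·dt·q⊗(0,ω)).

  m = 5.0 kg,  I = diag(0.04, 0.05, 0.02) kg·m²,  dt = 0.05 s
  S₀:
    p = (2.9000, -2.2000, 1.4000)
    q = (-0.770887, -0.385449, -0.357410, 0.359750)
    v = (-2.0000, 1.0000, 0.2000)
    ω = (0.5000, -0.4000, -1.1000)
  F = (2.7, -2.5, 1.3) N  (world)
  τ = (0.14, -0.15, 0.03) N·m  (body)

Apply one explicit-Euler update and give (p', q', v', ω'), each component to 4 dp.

a = (0.5400, -0.5000, 0.2600)
p' = p + v·dt = (2.8000, -2.1500, 1.4100)
v + (F/m)dt = (-1.9730, 0.9750, 0.2130)
angular accel α = (3.8300, -2.7800, 1.6000)
new body rate ω' = (0.6915, -0.5390, -1.0200)
q⊗(0,ω) = (0.4454855, 0.1516075, 0.0642359, 1.1808603)
q' = normalize(q + ½dt·q⊗(0,ω)) = (-0.7594, -0.3815, -0.3556, 0.3891)

p' = (2.8000, -2.1500, 1.4100)
q' = (-0.7594, -0.3815, -0.3556, 0.3891)
v' = (-1.9730, 0.9750, 0.2130)
ω' = (0.6915, -0.5390, -1.0200)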